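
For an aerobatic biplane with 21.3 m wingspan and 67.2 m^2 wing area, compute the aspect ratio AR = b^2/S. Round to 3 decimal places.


Step 1: b^2 = 21.3^2 = 453.69
Step 2: AR = 453.69 / 67.2 = 6.751

6.751


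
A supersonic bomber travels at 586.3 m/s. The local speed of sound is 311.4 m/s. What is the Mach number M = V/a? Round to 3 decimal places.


Step 1: M = V / a = 586.3 / 311.4
Step 2: M = 1.883

1.883


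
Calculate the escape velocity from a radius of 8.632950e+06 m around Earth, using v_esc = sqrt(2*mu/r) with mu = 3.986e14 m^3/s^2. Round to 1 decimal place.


Step 1: 2*mu/r = 2 * 3.986e14 / 8.632950e+06 = 92343868.5501
Step 2: v_esc = sqrt(92343868.5501) = 9609.6 m/s

9609.6


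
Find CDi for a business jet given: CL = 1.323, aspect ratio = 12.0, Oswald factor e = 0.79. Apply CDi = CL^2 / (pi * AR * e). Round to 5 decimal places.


Step 1: CL^2 = 1.323^2 = 1.750329
Step 2: pi * AR * e = 3.14159 * 12.0 * 0.79 = 29.782298
Step 3: CDi = 1.750329 / 29.782298 = 0.05877

0.05877


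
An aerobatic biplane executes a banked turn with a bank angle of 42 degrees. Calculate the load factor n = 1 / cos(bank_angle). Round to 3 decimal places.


Step 1: Convert 42 degrees to radians = 0.733038
Step 2: cos(42 deg) = 0.743145
Step 3: n = 1 / 0.743145 = 1.346

1.346


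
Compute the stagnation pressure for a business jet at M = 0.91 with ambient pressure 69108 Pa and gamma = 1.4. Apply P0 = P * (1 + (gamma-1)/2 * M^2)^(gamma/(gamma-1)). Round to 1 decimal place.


Step 1: (gamma-1)/2 * M^2 = 0.2 * 0.8281 = 0.16562
Step 2: 1 + 0.16562 = 1.16562
Step 3: Exponent gamma/(gamma-1) = 3.5
Step 4: P0 = 69108 * 1.16562^3.5 = 118162.0 Pa

118162.0


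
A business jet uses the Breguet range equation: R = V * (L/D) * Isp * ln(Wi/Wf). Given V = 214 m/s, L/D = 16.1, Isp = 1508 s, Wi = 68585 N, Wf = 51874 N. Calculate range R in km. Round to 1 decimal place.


Step 1: Coefficient = V * (L/D) * Isp = 214 * 16.1 * 1508 = 5195663.2 m
Step 2: Wi/Wf = 68585 / 51874 = 1.322146
Step 3: ln(1.322146) = 0.279256
Step 4: R = 5195663.2 * 0.279256 = 1450920.9 m = 1450.9 km

1450.9


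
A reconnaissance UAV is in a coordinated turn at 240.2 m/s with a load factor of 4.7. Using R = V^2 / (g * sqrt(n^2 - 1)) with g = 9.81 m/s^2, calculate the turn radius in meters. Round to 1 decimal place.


Step 1: V^2 = 240.2^2 = 57696.04
Step 2: n^2 - 1 = 4.7^2 - 1 = 21.09
Step 3: sqrt(21.09) = 4.592385
Step 4: R = 57696.04 / (9.81 * 4.592385) = 1280.7 m

1280.7


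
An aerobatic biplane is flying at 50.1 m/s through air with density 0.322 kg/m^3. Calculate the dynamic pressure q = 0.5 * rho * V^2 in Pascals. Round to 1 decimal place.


Step 1: V^2 = 50.1^2 = 2510.01
Step 2: q = 0.5 * 0.322 * 2510.01
Step 3: q = 404.1 Pa

404.1


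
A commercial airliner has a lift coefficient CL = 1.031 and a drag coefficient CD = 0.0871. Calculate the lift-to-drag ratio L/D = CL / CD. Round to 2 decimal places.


Step 1: L/D = CL / CD = 1.031 / 0.0871
Step 2: L/D = 11.84

11.84


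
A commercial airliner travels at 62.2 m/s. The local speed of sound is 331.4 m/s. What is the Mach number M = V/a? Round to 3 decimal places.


Step 1: M = V / a = 62.2 / 331.4
Step 2: M = 0.188

0.188


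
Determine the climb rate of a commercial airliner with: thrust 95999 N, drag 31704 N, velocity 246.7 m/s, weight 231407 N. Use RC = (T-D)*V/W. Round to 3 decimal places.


Step 1: Excess thrust = T - D = 95999 - 31704 = 64295 N
Step 2: Excess power = 64295 * 246.7 = 15861576.5 W
Step 3: RC = 15861576.5 / 231407 = 68.544 m/s

68.544


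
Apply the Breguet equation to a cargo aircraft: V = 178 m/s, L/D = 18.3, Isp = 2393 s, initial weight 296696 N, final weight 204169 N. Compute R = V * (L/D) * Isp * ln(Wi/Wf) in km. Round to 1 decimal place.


Step 1: Coefficient = V * (L/D) * Isp = 178 * 18.3 * 2393 = 7794958.2 m
Step 2: Wi/Wf = 296696 / 204169 = 1.453188
Step 3: ln(1.453188) = 0.37376
Step 4: R = 7794958.2 * 0.37376 = 2913443.3 m = 2913.4 km

2913.4


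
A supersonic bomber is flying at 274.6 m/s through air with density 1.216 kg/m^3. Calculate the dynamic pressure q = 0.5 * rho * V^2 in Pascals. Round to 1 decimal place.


Step 1: V^2 = 274.6^2 = 75405.16
Step 2: q = 0.5 * 1.216 * 75405.16
Step 3: q = 45846.3 Pa

45846.3


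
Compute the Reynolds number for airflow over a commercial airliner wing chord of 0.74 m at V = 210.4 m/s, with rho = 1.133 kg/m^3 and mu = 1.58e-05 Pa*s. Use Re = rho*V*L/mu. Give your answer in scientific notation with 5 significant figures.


Step 1: Numerator = rho * V * L = 1.133 * 210.4 * 0.74 = 176.403568
Step 2: Re = 176.403568 / 1.58e-05
Step 3: Re = 1.1165e+07

1.1165e+07


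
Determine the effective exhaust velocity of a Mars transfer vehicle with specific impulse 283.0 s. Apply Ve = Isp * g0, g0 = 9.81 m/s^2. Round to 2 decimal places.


Step 1: Ve = Isp * g0 = 283.0 * 9.81
Step 2: Ve = 2776.23 m/s

2776.23


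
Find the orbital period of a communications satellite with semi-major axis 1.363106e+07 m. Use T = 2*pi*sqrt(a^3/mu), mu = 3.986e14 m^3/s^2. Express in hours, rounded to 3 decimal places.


Step 1: a^3 / mu = 2.532730e+21 / 3.986e14 = 6.354064e+06
Step 2: sqrt(6.354064e+06) = 2520.7269 s
Step 3: T = 2*pi * 2520.7269 = 15838.19 s
Step 4: T in hours = 15838.19 / 3600 = 4.399 hours

4.399


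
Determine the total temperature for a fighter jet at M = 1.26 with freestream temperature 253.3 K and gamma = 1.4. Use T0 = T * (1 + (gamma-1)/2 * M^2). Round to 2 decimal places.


Step 1: (gamma-1)/2 = 0.2
Step 2: M^2 = 1.5876
Step 3: 1 + 0.2 * 1.5876 = 1.31752
Step 4: T0 = 253.3 * 1.31752 = 333.73 K

333.73


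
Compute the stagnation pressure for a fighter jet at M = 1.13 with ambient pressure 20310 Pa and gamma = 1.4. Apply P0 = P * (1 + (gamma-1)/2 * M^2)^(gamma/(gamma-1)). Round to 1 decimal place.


Step 1: (gamma-1)/2 * M^2 = 0.2 * 1.2769 = 0.25538
Step 2: 1 + 0.25538 = 1.25538
Step 3: Exponent gamma/(gamma-1) = 3.5
Step 4: P0 = 20310 * 1.25538^3.5 = 45021.8 Pa

45021.8


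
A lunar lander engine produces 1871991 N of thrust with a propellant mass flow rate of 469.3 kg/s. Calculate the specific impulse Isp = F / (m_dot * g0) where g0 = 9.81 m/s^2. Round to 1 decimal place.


Step 1: m_dot * g0 = 469.3 * 9.81 = 4603.83
Step 2: Isp = 1871991 / 4603.83 = 406.6 s

406.6


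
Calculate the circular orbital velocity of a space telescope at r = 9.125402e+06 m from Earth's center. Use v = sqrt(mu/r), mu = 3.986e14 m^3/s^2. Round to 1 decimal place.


Step 1: mu / r = 3.986e14 / 9.125402e+06 = 43680267.4556
Step 2: v = sqrt(43680267.4556) = 6609.1 m/s

6609.1


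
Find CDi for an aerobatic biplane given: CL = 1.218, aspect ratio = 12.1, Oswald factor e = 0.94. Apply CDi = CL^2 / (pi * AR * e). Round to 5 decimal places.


Step 1: CL^2 = 1.218^2 = 1.483524
Step 2: pi * AR * e = 3.14159 * 12.1 * 0.94 = 35.732475
Step 3: CDi = 1.483524 / 35.732475 = 0.04152

0.04152


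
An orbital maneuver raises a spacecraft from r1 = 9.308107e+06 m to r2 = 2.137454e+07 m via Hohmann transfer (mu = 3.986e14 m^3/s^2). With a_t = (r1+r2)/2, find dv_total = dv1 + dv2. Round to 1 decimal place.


Step 1: Transfer semi-major axis a_t = (9.308107e+06 + 2.137454e+07) / 2 = 1.534132e+07 m
Step 2: v1 (circular at r1) = sqrt(mu/r1) = 6543.92 m/s
Step 3: v_t1 = sqrt(mu*(2/r1 - 1/a_t)) = 7724.23 m/s
Step 4: dv1 = |7724.23 - 6543.92| = 1180.31 m/s
Step 5: v2 (circular at r2) = 4318.37 m/s, v_t2 = 3363.72 m/s
Step 6: dv2 = |4318.37 - 3363.72| = 954.66 m/s
Step 7: Total delta-v = 1180.31 + 954.66 = 2135.0 m/s

2135.0


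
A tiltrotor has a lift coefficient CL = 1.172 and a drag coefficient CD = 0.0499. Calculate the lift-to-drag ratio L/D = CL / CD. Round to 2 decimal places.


Step 1: L/D = CL / CD = 1.172 / 0.0499
Step 2: L/D = 23.49

23.49


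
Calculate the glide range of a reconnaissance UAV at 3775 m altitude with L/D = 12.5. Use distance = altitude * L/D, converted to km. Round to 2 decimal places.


Step 1: Glide distance = altitude * L/D = 3775 * 12.5 = 47187.5 m
Step 2: Convert to km: 47187.5 / 1000 = 47.19 km

47.19


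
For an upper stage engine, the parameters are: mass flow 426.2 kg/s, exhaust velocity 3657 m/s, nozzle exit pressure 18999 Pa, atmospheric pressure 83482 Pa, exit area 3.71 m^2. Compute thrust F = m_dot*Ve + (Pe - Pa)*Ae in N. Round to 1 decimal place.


Step 1: Momentum thrust = m_dot * Ve = 426.2 * 3657 = 1558613.4 N
Step 2: Pressure thrust = (Pe - Pa) * Ae = (18999 - 83482) * 3.71 = -239231.93 N
Step 3: Total thrust F = 1558613.4 + -239231.93 = 1319381.5 N

1319381.5


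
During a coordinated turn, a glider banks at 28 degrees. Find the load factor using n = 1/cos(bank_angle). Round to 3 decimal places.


Step 1: Convert 28 degrees to radians = 0.488692
Step 2: cos(28 deg) = 0.882948
Step 3: n = 1 / 0.882948 = 1.133

1.133


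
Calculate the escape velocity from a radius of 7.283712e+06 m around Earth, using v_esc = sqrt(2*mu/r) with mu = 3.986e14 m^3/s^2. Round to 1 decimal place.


Step 1: 2*mu/r = 2 * 3.986e14 / 7.283712e+06 = 109449687.1925
Step 2: v_esc = sqrt(109449687.1925) = 10461.8 m/s

10461.8


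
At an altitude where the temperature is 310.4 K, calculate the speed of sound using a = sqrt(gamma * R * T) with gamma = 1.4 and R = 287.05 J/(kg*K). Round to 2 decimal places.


Step 1: gamma * R * T = 1.4 * 287.05 * 310.4 = 124740.448
Step 2: a = sqrt(124740.448) = 353.19 m/s

353.19


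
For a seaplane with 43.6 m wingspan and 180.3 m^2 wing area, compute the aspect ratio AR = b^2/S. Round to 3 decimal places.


Step 1: b^2 = 43.6^2 = 1900.96
Step 2: AR = 1900.96 / 180.3 = 10.543

10.543


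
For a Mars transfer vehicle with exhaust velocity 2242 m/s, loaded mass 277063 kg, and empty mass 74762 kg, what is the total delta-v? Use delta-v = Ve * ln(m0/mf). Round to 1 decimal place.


Step 1: Mass ratio m0/mf = 277063 / 74762 = 3.705933
Step 2: ln(3.705933) = 1.309935
Step 3: delta-v = 2242 * 1.309935 = 2936.9 m/s

2936.9


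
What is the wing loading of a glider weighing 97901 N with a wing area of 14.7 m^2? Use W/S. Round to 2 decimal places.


Step 1: Wing loading = W / S = 97901 / 14.7
Step 2: Wing loading = 6659.93 N/m^2

6659.93


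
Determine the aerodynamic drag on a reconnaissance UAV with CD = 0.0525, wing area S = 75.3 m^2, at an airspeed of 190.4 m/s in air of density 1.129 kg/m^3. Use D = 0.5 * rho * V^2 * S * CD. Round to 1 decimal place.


Step 1: Dynamic pressure q = 0.5 * 1.129 * 190.4^2 = 20464.3443 Pa
Step 2: Drag D = q * S * CD = 20464.3443 * 75.3 * 0.0525
Step 3: D = 80900.7 N

80900.7


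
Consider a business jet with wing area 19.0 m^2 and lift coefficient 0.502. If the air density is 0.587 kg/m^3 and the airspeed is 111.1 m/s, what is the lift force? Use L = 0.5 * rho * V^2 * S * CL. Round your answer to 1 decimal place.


Step 1: Calculate dynamic pressure q = 0.5 * 0.587 * 111.1^2 = 0.5 * 0.587 * 12343.21 = 3622.7321 Pa
Step 2: Multiply by wing area and lift coefficient: L = 3622.7321 * 19.0 * 0.502
Step 3: L = 68831.9106 * 0.502 = 34553.6 N

34553.6


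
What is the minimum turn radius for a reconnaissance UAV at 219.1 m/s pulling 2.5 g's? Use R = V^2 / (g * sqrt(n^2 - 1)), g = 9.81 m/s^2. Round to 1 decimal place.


Step 1: V^2 = 219.1^2 = 48004.81
Step 2: n^2 - 1 = 2.5^2 - 1 = 5.25
Step 3: sqrt(5.25) = 2.291288
Step 4: R = 48004.81 / (9.81 * 2.291288) = 2135.7 m

2135.7


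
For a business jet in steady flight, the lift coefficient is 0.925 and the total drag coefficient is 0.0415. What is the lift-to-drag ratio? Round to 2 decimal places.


Step 1: L/D = CL / CD = 0.925 / 0.0415
Step 2: L/D = 22.29

22.29


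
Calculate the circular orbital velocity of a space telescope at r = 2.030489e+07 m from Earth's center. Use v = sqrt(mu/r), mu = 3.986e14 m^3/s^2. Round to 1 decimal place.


Step 1: mu / r = 3.986e14 / 2.030489e+07 = 19630739.1963
Step 2: v = sqrt(19630739.1963) = 4430.7 m/s

4430.7


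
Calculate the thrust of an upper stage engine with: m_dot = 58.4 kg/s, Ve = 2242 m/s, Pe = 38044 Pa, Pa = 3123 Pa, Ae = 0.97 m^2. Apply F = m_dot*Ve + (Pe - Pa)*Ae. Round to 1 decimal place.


Step 1: Momentum thrust = m_dot * Ve = 58.4 * 2242 = 130932.8 N
Step 2: Pressure thrust = (Pe - Pa) * Ae = (38044 - 3123) * 0.97 = 33873.37 N
Step 3: Total thrust F = 130932.8 + 33873.37 = 164806.2 N

164806.2


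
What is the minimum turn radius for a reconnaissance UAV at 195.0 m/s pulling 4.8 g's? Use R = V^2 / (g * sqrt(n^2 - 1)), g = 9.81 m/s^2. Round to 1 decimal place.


Step 1: V^2 = 195.0^2 = 38025.0
Step 2: n^2 - 1 = 4.8^2 - 1 = 22.04
Step 3: sqrt(22.04) = 4.694678
Step 4: R = 38025.0 / (9.81 * 4.694678) = 825.6 m

825.6


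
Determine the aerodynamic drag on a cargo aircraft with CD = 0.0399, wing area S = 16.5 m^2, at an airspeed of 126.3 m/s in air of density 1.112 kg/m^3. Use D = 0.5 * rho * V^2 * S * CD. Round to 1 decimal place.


Step 1: Dynamic pressure q = 0.5 * 1.112 * 126.3^2 = 8869.1396 Pa
Step 2: Drag D = q * S * CD = 8869.1396 * 16.5 * 0.0399
Step 3: D = 5839.0 N

5839.0


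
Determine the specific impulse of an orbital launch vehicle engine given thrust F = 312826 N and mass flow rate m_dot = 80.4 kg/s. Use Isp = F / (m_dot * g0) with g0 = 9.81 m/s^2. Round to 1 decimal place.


Step 1: m_dot * g0 = 80.4 * 9.81 = 788.72
Step 2: Isp = 312826 / 788.72 = 396.6 s

396.6


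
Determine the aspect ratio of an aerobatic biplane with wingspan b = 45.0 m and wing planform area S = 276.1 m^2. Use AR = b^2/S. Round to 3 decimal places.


Step 1: b^2 = 45.0^2 = 2025.0
Step 2: AR = 2025.0 / 276.1 = 7.334

7.334


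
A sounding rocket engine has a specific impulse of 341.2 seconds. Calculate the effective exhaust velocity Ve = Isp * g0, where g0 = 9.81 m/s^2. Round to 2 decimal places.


Step 1: Ve = Isp * g0 = 341.2 * 9.81
Step 2: Ve = 3347.17 m/s

3347.17


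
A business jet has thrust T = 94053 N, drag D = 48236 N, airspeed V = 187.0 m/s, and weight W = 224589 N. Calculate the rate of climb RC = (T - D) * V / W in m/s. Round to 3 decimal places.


Step 1: Excess thrust = T - D = 94053 - 48236 = 45817 N
Step 2: Excess power = 45817 * 187.0 = 8567779.0 W
Step 3: RC = 8567779.0 / 224589 = 38.149 m/s

38.149


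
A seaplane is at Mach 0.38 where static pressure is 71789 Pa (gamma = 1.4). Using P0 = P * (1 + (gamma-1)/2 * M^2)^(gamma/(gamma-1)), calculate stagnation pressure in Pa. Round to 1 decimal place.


Step 1: (gamma-1)/2 * M^2 = 0.2 * 0.1444 = 0.02888
Step 2: 1 + 0.02888 = 1.02888
Step 3: Exponent gamma/(gamma-1) = 3.5
Step 4: P0 = 71789 * 1.02888^3.5 = 79311.2 Pa

79311.2


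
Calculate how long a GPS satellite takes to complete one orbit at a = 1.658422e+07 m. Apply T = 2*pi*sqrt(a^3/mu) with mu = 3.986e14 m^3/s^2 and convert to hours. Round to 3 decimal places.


Step 1: a^3 / mu = 4.561263e+21 / 3.986e14 = 1.144321e+07
Step 2: sqrt(1.144321e+07) = 3382.7814 s
Step 3: T = 2*pi * 3382.7814 = 21254.64 s
Step 4: T in hours = 21254.64 / 3600 = 5.904 hours

5.904


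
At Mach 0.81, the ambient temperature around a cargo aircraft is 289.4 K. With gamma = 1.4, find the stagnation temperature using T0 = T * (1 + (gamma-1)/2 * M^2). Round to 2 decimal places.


Step 1: (gamma-1)/2 = 0.2
Step 2: M^2 = 0.6561
Step 3: 1 + 0.2 * 0.6561 = 1.13122
Step 4: T0 = 289.4 * 1.13122 = 327.38 K

327.38


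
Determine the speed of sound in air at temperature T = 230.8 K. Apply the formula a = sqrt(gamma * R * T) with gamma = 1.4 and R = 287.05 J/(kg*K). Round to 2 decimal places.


Step 1: gamma * R * T = 1.4 * 287.05 * 230.8 = 92751.596
Step 2: a = sqrt(92751.596) = 304.55 m/s

304.55


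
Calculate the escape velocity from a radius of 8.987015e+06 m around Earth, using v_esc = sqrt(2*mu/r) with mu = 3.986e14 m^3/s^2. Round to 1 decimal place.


Step 1: 2*mu/r = 2 * 3.986e14 / 8.987015e+06 = 88705760.4778
Step 2: v_esc = sqrt(88705760.4778) = 9418.4 m/s

9418.4


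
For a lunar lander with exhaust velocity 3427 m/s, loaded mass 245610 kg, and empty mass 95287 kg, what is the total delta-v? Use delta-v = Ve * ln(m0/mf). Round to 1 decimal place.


Step 1: Mass ratio m0/mf = 245610 / 95287 = 2.577581
Step 2: ln(2.577581) = 0.946852
Step 3: delta-v = 3427 * 0.946852 = 3244.9 m/s

3244.9


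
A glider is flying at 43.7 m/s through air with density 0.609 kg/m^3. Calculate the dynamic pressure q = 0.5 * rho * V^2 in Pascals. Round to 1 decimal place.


Step 1: V^2 = 43.7^2 = 1909.69
Step 2: q = 0.5 * 0.609 * 1909.69
Step 3: q = 581.5 Pa

581.5


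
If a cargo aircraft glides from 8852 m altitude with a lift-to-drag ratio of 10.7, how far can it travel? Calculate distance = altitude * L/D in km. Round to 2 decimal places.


Step 1: Glide distance = altitude * L/D = 8852 * 10.7 = 94716.4 m
Step 2: Convert to km: 94716.4 / 1000 = 94.72 km

94.72


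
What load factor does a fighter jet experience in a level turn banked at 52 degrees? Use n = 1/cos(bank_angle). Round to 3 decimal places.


Step 1: Convert 52 degrees to radians = 0.907571
Step 2: cos(52 deg) = 0.615661
Step 3: n = 1 / 0.615661 = 1.624

1.624


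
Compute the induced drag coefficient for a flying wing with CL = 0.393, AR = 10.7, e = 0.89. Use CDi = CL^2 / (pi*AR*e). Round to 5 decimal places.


Step 1: CL^2 = 0.393^2 = 0.154449
Step 2: pi * AR * e = 3.14159 * 10.7 * 0.89 = 29.917387
Step 3: CDi = 0.154449 / 29.917387 = 0.00516

0.00516


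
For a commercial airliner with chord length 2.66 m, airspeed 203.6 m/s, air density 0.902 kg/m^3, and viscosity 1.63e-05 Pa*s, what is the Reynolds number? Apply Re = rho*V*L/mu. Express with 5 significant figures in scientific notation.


Step 1: Numerator = rho * V * L = 0.902 * 203.6 * 2.66 = 488.501552
Step 2: Re = 488.501552 / 1.63e-05
Step 3: Re = 2.9969e+07

2.9969e+07


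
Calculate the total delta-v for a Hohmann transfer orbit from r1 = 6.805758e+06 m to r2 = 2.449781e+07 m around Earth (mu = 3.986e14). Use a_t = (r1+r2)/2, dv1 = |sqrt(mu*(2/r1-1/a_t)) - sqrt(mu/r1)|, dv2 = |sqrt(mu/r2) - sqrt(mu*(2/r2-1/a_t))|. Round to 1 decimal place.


Step 1: Transfer semi-major axis a_t = (6.805758e+06 + 2.449781e+07) / 2 = 1.565178e+07 m
Step 2: v1 (circular at r1) = sqrt(mu/r1) = 7652.98 m/s
Step 3: v_t1 = sqrt(mu*(2/r1 - 1/a_t)) = 9574.41 m/s
Step 4: dv1 = |9574.41 - 7652.98| = 1921.44 m/s
Step 5: v2 (circular at r2) = 4033.71 m/s, v_t2 = 2659.88 m/s
Step 6: dv2 = |4033.71 - 2659.88| = 1373.84 m/s
Step 7: Total delta-v = 1921.44 + 1373.84 = 3295.3 m/s

3295.3


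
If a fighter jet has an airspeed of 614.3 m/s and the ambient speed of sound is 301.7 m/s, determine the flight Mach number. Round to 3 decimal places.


Step 1: M = V / a = 614.3 / 301.7
Step 2: M = 2.036

2.036


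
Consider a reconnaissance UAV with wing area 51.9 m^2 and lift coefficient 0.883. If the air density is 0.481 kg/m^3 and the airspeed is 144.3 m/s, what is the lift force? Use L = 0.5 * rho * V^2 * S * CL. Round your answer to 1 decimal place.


Step 1: Calculate dynamic pressure q = 0.5 * 0.481 * 144.3^2 = 0.5 * 0.481 * 20822.49 = 5007.8088 Pa
Step 2: Multiply by wing area and lift coefficient: L = 5007.8088 * 51.9 * 0.883
Step 3: L = 259905.2791 * 0.883 = 229496.4 N

229496.4


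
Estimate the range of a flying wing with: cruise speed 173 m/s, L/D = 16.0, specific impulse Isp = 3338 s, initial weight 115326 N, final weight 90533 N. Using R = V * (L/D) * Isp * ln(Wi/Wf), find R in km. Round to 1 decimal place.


Step 1: Coefficient = V * (L/D) * Isp = 173 * 16.0 * 3338 = 9239584.0 m
Step 2: Wi/Wf = 115326 / 90533 = 1.273856
Step 3: ln(1.273856) = 0.242048
Step 4: R = 9239584.0 * 0.242048 = 2236427.2 m = 2236.4 km

2236.4


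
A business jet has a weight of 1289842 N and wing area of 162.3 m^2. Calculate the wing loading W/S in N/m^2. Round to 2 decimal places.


Step 1: Wing loading = W / S = 1289842 / 162.3
Step 2: Wing loading = 7947.27 N/m^2

7947.27


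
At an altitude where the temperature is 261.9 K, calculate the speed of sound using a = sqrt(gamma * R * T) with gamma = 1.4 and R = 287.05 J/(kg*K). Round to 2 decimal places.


Step 1: gamma * R * T = 1.4 * 287.05 * 261.9 = 105249.753
Step 2: a = sqrt(105249.753) = 324.42 m/s

324.42


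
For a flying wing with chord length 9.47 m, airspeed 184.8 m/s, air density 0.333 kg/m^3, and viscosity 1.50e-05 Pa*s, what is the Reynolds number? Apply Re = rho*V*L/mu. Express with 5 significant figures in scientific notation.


Step 1: Numerator = rho * V * L = 0.333 * 184.8 * 9.47 = 582.768648
Step 2: Re = 582.768648 / 1.50e-05
Step 3: Re = 3.8851e+07

3.8851e+07


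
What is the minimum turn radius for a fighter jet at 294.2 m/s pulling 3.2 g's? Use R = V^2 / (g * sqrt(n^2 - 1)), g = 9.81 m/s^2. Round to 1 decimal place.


Step 1: V^2 = 294.2^2 = 86553.64
Step 2: n^2 - 1 = 3.2^2 - 1 = 9.24
Step 3: sqrt(9.24) = 3.039737
Step 4: R = 86553.64 / (9.81 * 3.039737) = 2902.6 m

2902.6


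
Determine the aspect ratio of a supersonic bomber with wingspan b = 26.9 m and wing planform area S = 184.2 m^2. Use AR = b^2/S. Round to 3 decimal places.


Step 1: b^2 = 26.9^2 = 723.61
Step 2: AR = 723.61 / 184.2 = 3.928

3.928


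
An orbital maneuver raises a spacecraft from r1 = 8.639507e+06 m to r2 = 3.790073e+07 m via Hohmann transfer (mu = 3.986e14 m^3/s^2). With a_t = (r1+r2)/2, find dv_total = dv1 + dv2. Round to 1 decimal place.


Step 1: Transfer semi-major axis a_t = (8.639507e+06 + 3.790073e+07) / 2 = 2.327012e+07 m
Step 2: v1 (circular at r1) = sqrt(mu/r1) = 6792.41 m/s
Step 3: v_t1 = sqrt(mu*(2/r1 - 1/a_t)) = 8668.59 m/s
Step 4: dv1 = |8668.59 - 6792.41| = 1876.18 m/s
Step 5: v2 (circular at r2) = 3242.98 m/s, v_t2 = 1976.01 m/s
Step 6: dv2 = |3242.98 - 1976.01| = 1266.97 m/s
Step 7: Total delta-v = 1876.18 + 1266.97 = 3143.1 m/s

3143.1


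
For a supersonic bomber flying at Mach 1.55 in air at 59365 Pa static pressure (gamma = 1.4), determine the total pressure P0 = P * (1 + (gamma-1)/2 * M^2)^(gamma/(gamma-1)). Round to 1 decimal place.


Step 1: (gamma-1)/2 * M^2 = 0.2 * 2.4025 = 0.4805
Step 2: 1 + 0.4805 = 1.4805
Step 3: Exponent gamma/(gamma-1) = 3.5
Step 4: P0 = 59365 * 1.4805^3.5 = 234401.2 Pa

234401.2


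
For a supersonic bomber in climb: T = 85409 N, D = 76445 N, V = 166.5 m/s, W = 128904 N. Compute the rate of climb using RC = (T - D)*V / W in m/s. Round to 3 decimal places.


Step 1: Excess thrust = T - D = 85409 - 76445 = 8964 N
Step 2: Excess power = 8964 * 166.5 = 1492506.0 W
Step 3: RC = 1492506.0 / 128904 = 11.578 m/s

11.578


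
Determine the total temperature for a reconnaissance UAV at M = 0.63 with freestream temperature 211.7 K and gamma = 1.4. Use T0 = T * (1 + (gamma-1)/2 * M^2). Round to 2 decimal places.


Step 1: (gamma-1)/2 = 0.2
Step 2: M^2 = 0.3969
Step 3: 1 + 0.2 * 0.3969 = 1.07938
Step 4: T0 = 211.7 * 1.07938 = 228.50 K

228.50


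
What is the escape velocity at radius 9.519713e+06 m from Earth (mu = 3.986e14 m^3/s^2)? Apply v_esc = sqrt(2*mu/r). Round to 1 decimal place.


Step 1: 2*mu/r = 2 * 3.986e14 / 9.519713e+06 = 83742020.3739
Step 2: v_esc = sqrt(83742020.3739) = 9151.1 m/s

9151.1


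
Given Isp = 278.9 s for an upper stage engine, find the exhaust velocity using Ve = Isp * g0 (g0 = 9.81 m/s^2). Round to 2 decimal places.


Step 1: Ve = Isp * g0 = 278.9 * 9.81
Step 2: Ve = 2736.01 m/s

2736.01


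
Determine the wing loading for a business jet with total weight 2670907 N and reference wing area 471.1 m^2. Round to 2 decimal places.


Step 1: Wing loading = W / S = 2670907 / 471.1
Step 2: Wing loading = 5669.51 N/m^2

5669.51


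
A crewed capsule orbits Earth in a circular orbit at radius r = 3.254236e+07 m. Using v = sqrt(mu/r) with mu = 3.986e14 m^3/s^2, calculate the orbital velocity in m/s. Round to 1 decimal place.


Step 1: mu / r = 3.986e14 / 3.254236e+07 = 12248650.6818
Step 2: v = sqrt(12248650.6818) = 3499.8 m/s

3499.8


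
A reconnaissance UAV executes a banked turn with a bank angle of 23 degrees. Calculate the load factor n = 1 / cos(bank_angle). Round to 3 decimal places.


Step 1: Convert 23 degrees to radians = 0.401426
Step 2: cos(23 deg) = 0.920505
Step 3: n = 1 / 0.920505 = 1.086

1.086


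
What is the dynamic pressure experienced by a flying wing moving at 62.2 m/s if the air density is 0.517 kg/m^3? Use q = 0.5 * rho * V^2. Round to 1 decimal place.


Step 1: V^2 = 62.2^2 = 3868.84
Step 2: q = 0.5 * 0.517 * 3868.84
Step 3: q = 1000.1 Pa

1000.1


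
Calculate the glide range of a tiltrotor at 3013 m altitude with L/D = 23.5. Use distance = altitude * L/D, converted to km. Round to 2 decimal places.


Step 1: Glide distance = altitude * L/D = 3013 * 23.5 = 70805.5 m
Step 2: Convert to km: 70805.5 / 1000 = 70.81 km

70.81


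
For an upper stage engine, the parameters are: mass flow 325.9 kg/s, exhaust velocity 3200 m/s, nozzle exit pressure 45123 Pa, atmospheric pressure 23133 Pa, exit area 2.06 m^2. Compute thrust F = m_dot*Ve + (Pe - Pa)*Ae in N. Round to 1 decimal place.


Step 1: Momentum thrust = m_dot * Ve = 325.9 * 3200 = 1042880.0 N
Step 2: Pressure thrust = (Pe - Pa) * Ae = (45123 - 23133) * 2.06 = 45299.40 N
Step 3: Total thrust F = 1042880.0 + 45299.40 = 1088179.4 N

1088179.4


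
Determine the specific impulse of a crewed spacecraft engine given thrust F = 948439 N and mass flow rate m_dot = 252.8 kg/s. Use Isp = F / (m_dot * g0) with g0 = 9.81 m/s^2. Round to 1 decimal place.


Step 1: m_dot * g0 = 252.8 * 9.81 = 2479.97
Step 2: Isp = 948439 / 2479.97 = 382.4 s

382.4


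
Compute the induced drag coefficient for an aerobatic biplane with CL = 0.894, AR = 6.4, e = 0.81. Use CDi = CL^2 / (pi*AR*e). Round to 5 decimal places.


Step 1: CL^2 = 0.894^2 = 0.799236
Step 2: pi * AR * e = 3.14159 * 6.4 * 0.81 = 16.286016
Step 3: CDi = 0.799236 / 16.286016 = 0.04907

0.04907


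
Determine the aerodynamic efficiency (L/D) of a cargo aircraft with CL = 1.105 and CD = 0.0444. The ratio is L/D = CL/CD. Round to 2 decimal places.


Step 1: L/D = CL / CD = 1.105 / 0.0444
Step 2: L/D = 24.89

24.89


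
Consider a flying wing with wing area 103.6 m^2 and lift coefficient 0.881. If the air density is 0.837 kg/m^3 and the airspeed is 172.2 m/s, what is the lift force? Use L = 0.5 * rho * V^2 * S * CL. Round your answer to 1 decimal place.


Step 1: Calculate dynamic pressure q = 0.5 * 0.837 * 172.2^2 = 0.5 * 0.837 * 29652.84 = 12409.7135 Pa
Step 2: Multiply by wing area and lift coefficient: L = 12409.7135 * 103.6 * 0.881
Step 3: L = 1285646.3227 * 0.881 = 1132654.4 N

1132654.4


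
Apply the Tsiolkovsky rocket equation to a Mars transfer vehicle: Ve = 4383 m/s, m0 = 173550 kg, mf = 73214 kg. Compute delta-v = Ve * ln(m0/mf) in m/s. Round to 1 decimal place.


Step 1: Mass ratio m0/mf = 173550 / 73214 = 2.370448
Step 2: ln(2.370448) = 0.863079
Step 3: delta-v = 4383 * 0.863079 = 3782.9 m/s

3782.9


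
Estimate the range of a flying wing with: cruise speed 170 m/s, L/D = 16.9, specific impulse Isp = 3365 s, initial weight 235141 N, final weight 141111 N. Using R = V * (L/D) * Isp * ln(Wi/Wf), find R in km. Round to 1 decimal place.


Step 1: Coefficient = V * (L/D) * Isp = 170 * 16.9 * 3365 = 9667645.0 m
Step 2: Wi/Wf = 235141 / 141111 = 1.666355
Step 3: ln(1.666355) = 0.510639
Step 4: R = 9667645.0 * 0.510639 = 4936671.9 m = 4936.7 km

4936.7


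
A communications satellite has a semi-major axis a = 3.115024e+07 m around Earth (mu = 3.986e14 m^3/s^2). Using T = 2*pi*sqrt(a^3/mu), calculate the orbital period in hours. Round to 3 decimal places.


Step 1: a^3 / mu = 3.022624e+22 / 3.986e14 = 7.583102e+07
Step 2: sqrt(7.583102e+07) = 8708.1008 s
Step 3: T = 2*pi * 8708.1008 = 54714.61 s
Step 4: T in hours = 54714.61 / 3600 = 15.199 hours

15.199


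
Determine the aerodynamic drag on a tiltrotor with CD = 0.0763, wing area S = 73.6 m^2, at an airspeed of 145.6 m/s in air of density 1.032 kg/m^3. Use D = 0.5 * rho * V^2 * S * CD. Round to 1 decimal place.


Step 1: Dynamic pressure q = 0.5 * 1.032 * 145.6^2 = 10938.8698 Pa
Step 2: Drag D = q * S * CD = 10938.8698 * 73.6 * 0.0763
Step 3: D = 61429.2 N

61429.2


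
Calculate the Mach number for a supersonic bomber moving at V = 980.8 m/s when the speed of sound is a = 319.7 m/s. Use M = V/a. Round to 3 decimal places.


Step 1: M = V / a = 980.8 / 319.7
Step 2: M = 3.068

3.068


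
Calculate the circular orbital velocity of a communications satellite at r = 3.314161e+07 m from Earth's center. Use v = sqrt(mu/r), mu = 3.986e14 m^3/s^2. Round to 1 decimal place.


Step 1: mu / r = 3.986e14 / 3.314161e+07 = 12027176.7123
Step 2: v = sqrt(12027176.7123) = 3468.0 m/s

3468.0


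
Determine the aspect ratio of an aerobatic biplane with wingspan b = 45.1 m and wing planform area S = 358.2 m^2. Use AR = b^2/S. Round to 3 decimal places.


Step 1: b^2 = 45.1^2 = 2034.01
Step 2: AR = 2034.01 / 358.2 = 5.678

5.678


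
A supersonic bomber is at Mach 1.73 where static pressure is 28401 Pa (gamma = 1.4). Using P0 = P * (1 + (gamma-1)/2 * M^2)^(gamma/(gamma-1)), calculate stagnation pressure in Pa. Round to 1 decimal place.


Step 1: (gamma-1)/2 * M^2 = 0.2 * 2.9929 = 0.59858
Step 2: 1 + 0.59858 = 1.59858
Step 3: Exponent gamma/(gamma-1) = 3.5
Step 4: P0 = 28401 * 1.59858^3.5 = 146691.2 Pa

146691.2


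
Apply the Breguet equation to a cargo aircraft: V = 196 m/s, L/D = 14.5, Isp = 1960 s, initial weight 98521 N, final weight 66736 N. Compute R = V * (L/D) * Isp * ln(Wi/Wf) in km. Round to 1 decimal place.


Step 1: Coefficient = V * (L/D) * Isp = 196 * 14.5 * 1960 = 5570320.0 m
Step 2: Wi/Wf = 98521 / 66736 = 1.47628
Step 3: ln(1.47628) = 0.389525
Step 4: R = 5570320.0 * 0.389525 = 2169779.9 m = 2169.8 km

2169.8


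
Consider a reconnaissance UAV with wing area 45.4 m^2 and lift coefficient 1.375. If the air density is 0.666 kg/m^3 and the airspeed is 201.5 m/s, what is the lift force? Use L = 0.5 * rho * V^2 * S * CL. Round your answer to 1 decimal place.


Step 1: Calculate dynamic pressure q = 0.5 * 0.666 * 201.5^2 = 0.5 * 0.666 * 40602.25 = 13520.5493 Pa
Step 2: Multiply by wing area and lift coefficient: L = 13520.5493 * 45.4 * 1.375
Step 3: L = 613832.9359 * 1.375 = 844020.3 N

844020.3


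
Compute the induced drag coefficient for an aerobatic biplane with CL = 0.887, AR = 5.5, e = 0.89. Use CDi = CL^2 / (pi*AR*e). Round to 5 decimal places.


Step 1: CL^2 = 0.887^2 = 0.786769
Step 2: pi * AR * e = 3.14159 * 5.5 * 0.89 = 15.378096
Step 3: CDi = 0.786769 / 15.378096 = 0.05116

0.05116


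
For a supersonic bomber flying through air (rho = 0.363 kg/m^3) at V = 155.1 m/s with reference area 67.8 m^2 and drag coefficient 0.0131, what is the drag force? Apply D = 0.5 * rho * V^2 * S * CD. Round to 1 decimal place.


Step 1: Dynamic pressure q = 0.5 * 0.363 * 155.1^2 = 4366.1658 Pa
Step 2: Drag D = q * S * CD = 4366.1658 * 67.8 * 0.0131
Step 3: D = 3877.9 N

3877.9


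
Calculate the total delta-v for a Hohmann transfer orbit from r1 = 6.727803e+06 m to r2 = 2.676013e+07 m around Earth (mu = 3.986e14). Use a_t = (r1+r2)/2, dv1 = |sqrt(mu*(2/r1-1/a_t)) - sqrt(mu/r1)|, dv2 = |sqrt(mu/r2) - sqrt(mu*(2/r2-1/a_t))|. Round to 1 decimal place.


Step 1: Transfer semi-major axis a_t = (6.727803e+06 + 2.676013e+07) / 2 = 1.674397e+07 m
Step 2: v1 (circular at r1) = sqrt(mu/r1) = 7697.19 m/s
Step 3: v_t1 = sqrt(mu*(2/r1 - 1/a_t)) = 9730.76 m/s
Step 4: dv1 = |9730.76 - 7697.19| = 2033.58 m/s
Step 5: v2 (circular at r2) = 3859.44 m/s, v_t2 = 2446.43 m/s
Step 6: dv2 = |3859.44 - 2446.43| = 1413.02 m/s
Step 7: Total delta-v = 2033.58 + 1413.02 = 3446.6 m/s

3446.6


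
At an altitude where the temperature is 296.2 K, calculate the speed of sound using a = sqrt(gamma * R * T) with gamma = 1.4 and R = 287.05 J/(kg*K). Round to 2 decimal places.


Step 1: gamma * R * T = 1.4 * 287.05 * 296.2 = 119033.894
Step 2: a = sqrt(119033.894) = 345.01 m/s

345.01


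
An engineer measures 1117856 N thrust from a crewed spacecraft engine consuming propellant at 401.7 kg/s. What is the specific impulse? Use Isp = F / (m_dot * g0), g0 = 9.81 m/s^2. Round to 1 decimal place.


Step 1: m_dot * g0 = 401.7 * 9.81 = 3940.68
Step 2: Isp = 1117856 / 3940.68 = 283.7 s

283.7


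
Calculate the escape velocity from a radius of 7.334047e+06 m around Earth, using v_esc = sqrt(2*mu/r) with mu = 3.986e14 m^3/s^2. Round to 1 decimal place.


Step 1: 2*mu/r = 2 * 3.986e14 / 7.334047e+06 = 108698512.5675
Step 2: v_esc = sqrt(108698512.5675) = 10425.9 m/s

10425.9


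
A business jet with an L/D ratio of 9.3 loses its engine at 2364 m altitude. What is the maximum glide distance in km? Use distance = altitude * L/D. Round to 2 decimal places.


Step 1: Glide distance = altitude * L/D = 2364 * 9.3 = 21985.2 m
Step 2: Convert to km: 21985.2 / 1000 = 21.99 km

21.99


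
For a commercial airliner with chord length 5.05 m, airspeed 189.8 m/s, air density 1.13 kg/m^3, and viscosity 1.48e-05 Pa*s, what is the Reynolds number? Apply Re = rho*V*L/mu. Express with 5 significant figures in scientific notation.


Step 1: Numerator = rho * V * L = 1.13 * 189.8 * 5.05 = 1083.0937
Step 2: Re = 1083.0937 / 1.48e-05
Step 3: Re = 7.3182e+07

7.3182e+07


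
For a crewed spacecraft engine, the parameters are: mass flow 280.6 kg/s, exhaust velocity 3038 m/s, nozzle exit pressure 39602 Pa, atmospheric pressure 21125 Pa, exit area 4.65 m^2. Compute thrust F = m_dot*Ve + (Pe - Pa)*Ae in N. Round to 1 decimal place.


Step 1: Momentum thrust = m_dot * Ve = 280.6 * 3038 = 852462.8 N
Step 2: Pressure thrust = (Pe - Pa) * Ae = (39602 - 21125) * 4.65 = 85918.05 N
Step 3: Total thrust F = 852462.8 + 85918.05 = 938380.9 N

938380.9


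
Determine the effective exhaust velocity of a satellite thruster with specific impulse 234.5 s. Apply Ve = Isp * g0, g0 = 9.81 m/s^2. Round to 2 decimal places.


Step 1: Ve = Isp * g0 = 234.5 * 9.81
Step 2: Ve = 2300.45 m/s

2300.45


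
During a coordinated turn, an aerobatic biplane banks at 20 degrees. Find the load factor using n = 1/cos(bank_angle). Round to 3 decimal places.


Step 1: Convert 20 degrees to radians = 0.349066
Step 2: cos(20 deg) = 0.939693
Step 3: n = 1 / 0.939693 = 1.064

1.064


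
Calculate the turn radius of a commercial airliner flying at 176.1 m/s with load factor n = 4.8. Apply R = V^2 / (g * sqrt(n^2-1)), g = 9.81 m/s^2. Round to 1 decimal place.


Step 1: V^2 = 176.1^2 = 31011.21
Step 2: n^2 - 1 = 4.8^2 - 1 = 22.04
Step 3: sqrt(22.04) = 4.694678
Step 4: R = 31011.21 / (9.81 * 4.694678) = 673.4 m

673.4


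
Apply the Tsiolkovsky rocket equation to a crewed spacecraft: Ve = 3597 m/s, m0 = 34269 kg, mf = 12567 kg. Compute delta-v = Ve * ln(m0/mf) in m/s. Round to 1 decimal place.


Step 1: Mass ratio m0/mf = 34269 / 12567 = 2.726904
Step 2: ln(2.726904) = 1.003167
Step 3: delta-v = 3597 * 1.003167 = 3608.4 m/s

3608.4


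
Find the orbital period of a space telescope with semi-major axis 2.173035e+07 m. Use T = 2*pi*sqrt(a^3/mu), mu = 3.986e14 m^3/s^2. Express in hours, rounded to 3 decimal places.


Step 1: a^3 / mu = 1.026125e+22 / 3.986e14 = 2.574322e+07
Step 2: sqrt(2.574322e+07) = 5073.7777 s
Step 3: T = 2*pi * 5073.7777 = 31879.49 s
Step 4: T in hours = 31879.49 / 3600 = 8.855 hours

8.855


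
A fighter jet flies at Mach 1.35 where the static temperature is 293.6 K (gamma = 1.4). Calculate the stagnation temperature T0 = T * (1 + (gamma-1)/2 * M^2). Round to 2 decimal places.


Step 1: (gamma-1)/2 = 0.2
Step 2: M^2 = 1.8225
Step 3: 1 + 0.2 * 1.8225 = 1.3645
Step 4: T0 = 293.6 * 1.3645 = 400.62 K

400.62


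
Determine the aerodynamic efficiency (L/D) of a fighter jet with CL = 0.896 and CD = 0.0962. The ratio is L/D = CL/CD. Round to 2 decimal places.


Step 1: L/D = CL / CD = 0.896 / 0.0962
Step 2: L/D = 9.31

9.31


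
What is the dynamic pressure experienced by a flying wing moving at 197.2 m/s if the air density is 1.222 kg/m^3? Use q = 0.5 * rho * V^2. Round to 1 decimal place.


Step 1: V^2 = 197.2^2 = 38887.84
Step 2: q = 0.5 * 1.222 * 38887.84
Step 3: q = 23760.5 Pa

23760.5


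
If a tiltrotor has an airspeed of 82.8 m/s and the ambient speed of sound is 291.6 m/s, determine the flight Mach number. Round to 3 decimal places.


Step 1: M = V / a = 82.8 / 291.6
Step 2: M = 0.284

0.284


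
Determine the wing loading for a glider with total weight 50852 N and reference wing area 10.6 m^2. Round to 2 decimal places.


Step 1: Wing loading = W / S = 50852 / 10.6
Step 2: Wing loading = 4797.36 N/m^2

4797.36


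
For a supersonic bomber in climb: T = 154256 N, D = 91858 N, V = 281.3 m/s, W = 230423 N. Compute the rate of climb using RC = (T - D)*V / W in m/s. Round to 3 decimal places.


Step 1: Excess thrust = T - D = 154256 - 91858 = 62398 N
Step 2: Excess power = 62398 * 281.3 = 17552557.4 W
Step 3: RC = 17552557.4 / 230423 = 76.175 m/s

76.175


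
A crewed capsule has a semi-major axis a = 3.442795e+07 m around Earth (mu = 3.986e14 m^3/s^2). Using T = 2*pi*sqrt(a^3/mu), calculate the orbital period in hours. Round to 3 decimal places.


Step 1: a^3 / mu = 4.080689e+22 / 3.986e14 = 1.023755e+08
Step 2: sqrt(1.023755e+08) = 10118.0797 s
Step 3: T = 2*pi * 10118.0797 = 63573.77 s
Step 4: T in hours = 63573.77 / 3600 = 17.659 hours

17.659


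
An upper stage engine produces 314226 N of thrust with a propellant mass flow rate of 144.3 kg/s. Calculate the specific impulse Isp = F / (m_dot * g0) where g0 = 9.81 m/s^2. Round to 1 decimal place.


Step 1: m_dot * g0 = 144.3 * 9.81 = 1415.58
Step 2: Isp = 314226 / 1415.58 = 222.0 s

222.0


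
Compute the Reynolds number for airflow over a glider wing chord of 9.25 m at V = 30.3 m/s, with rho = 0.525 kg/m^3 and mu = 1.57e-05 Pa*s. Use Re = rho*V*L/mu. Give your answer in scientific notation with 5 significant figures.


Step 1: Numerator = rho * V * L = 0.525 * 30.3 * 9.25 = 147.144375
Step 2: Re = 147.144375 / 1.57e-05
Step 3: Re = 9.3723e+06

9.3723e+06


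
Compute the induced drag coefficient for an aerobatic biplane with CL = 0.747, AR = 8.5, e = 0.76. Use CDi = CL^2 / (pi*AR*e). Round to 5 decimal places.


Step 1: CL^2 = 0.747^2 = 0.558009
Step 2: pi * AR * e = 3.14159 * 8.5 * 0.76 = 20.294689
Step 3: CDi = 0.558009 / 20.294689 = 0.02750

0.02750


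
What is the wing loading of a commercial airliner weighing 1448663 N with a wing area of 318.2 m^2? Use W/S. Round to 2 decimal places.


Step 1: Wing loading = W / S = 1448663 / 318.2
Step 2: Wing loading = 4552.68 N/m^2

4552.68


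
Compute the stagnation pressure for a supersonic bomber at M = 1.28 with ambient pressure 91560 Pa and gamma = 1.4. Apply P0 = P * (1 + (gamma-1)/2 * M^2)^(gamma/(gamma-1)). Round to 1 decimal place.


Step 1: (gamma-1)/2 * M^2 = 0.2 * 1.6384 = 0.32768
Step 2: 1 + 0.32768 = 1.32768
Step 3: Exponent gamma/(gamma-1) = 3.5
Step 4: P0 = 91560 * 1.32768^3.5 = 246906.6 Pa

246906.6


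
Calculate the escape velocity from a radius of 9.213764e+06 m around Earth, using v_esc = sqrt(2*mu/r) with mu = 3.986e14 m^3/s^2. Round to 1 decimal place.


Step 1: 2*mu/r = 2 * 3.986e14 / 9.213764e+06 = 86522728.3877
Step 2: v_esc = sqrt(86522728.3877) = 9301.8 m/s

9301.8


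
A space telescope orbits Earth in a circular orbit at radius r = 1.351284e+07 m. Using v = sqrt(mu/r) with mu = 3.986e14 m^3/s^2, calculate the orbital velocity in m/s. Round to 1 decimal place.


Step 1: mu / r = 3.986e14 / 1.351284e+07 = 29497870.1738
Step 2: v = sqrt(29497870.1738) = 5431.2 m/s

5431.2


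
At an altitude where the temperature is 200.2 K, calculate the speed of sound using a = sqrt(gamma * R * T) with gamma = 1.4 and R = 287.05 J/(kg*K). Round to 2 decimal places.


Step 1: gamma * R * T = 1.4 * 287.05 * 200.2 = 80454.374
Step 2: a = sqrt(80454.374) = 283.64 m/s

283.64


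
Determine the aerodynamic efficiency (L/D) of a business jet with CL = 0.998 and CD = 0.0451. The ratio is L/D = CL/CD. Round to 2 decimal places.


Step 1: L/D = CL / CD = 0.998 / 0.0451
Step 2: L/D = 22.13

22.13
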